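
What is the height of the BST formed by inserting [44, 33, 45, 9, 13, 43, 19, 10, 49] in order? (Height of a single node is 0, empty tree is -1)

Insertion order: [44, 33, 45, 9, 13, 43, 19, 10, 49]
Tree (level-order array): [44, 33, 45, 9, 43, None, 49, None, 13, None, None, None, None, 10, 19]
Compute height bottom-up (empty subtree = -1):
  height(10) = 1 + max(-1, -1) = 0
  height(19) = 1 + max(-1, -1) = 0
  height(13) = 1 + max(0, 0) = 1
  height(9) = 1 + max(-1, 1) = 2
  height(43) = 1 + max(-1, -1) = 0
  height(33) = 1 + max(2, 0) = 3
  height(49) = 1 + max(-1, -1) = 0
  height(45) = 1 + max(-1, 0) = 1
  height(44) = 1 + max(3, 1) = 4
Height = 4


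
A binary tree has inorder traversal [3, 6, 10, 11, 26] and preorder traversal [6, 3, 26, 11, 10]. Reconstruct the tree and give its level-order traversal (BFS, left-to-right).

Inorder:  [3, 6, 10, 11, 26]
Preorder: [6, 3, 26, 11, 10]
Algorithm: preorder visits root first, so consume preorder in order;
for each root, split the current inorder slice at that value into
left-subtree inorder and right-subtree inorder, then recurse.
Recursive splits:
  root=6; inorder splits into left=[3], right=[10, 11, 26]
  root=3; inorder splits into left=[], right=[]
  root=26; inorder splits into left=[10, 11], right=[]
  root=11; inorder splits into left=[10], right=[]
  root=10; inorder splits into left=[], right=[]
Reconstructed level-order: [6, 3, 26, 11, 10]


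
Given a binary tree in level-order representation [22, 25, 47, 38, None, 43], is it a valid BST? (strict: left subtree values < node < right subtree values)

Level-order array: [22, 25, 47, 38, None, 43]
Validate using subtree bounds (lo, hi): at each node, require lo < value < hi,
then recurse left with hi=value and right with lo=value.
Preorder trace (stopping at first violation):
  at node 22 with bounds (-inf, +inf): OK
  at node 25 with bounds (-inf, 22): VIOLATION
Node 25 violates its bound: not (-inf < 25 < 22).
Result: Not a valid BST


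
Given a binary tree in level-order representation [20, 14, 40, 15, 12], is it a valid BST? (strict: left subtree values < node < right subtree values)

Level-order array: [20, 14, 40, 15, 12]
Validate using subtree bounds (lo, hi): at each node, require lo < value < hi,
then recurse left with hi=value and right with lo=value.
Preorder trace (stopping at first violation):
  at node 20 with bounds (-inf, +inf): OK
  at node 14 with bounds (-inf, 20): OK
  at node 15 with bounds (-inf, 14): VIOLATION
Node 15 violates its bound: not (-inf < 15 < 14).
Result: Not a valid BST


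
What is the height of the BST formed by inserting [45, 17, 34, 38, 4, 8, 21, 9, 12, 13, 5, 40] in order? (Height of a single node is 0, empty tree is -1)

Insertion order: [45, 17, 34, 38, 4, 8, 21, 9, 12, 13, 5, 40]
Tree (level-order array): [45, 17, None, 4, 34, None, 8, 21, 38, 5, 9, None, None, None, 40, None, None, None, 12, None, None, None, 13]
Compute height bottom-up (empty subtree = -1):
  height(5) = 1 + max(-1, -1) = 0
  height(13) = 1 + max(-1, -1) = 0
  height(12) = 1 + max(-1, 0) = 1
  height(9) = 1 + max(-1, 1) = 2
  height(8) = 1 + max(0, 2) = 3
  height(4) = 1 + max(-1, 3) = 4
  height(21) = 1 + max(-1, -1) = 0
  height(40) = 1 + max(-1, -1) = 0
  height(38) = 1 + max(-1, 0) = 1
  height(34) = 1 + max(0, 1) = 2
  height(17) = 1 + max(4, 2) = 5
  height(45) = 1 + max(5, -1) = 6
Height = 6


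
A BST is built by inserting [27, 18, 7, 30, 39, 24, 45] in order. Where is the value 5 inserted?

Starting tree (level order): [27, 18, 30, 7, 24, None, 39, None, None, None, None, None, 45]
Insertion path: 27 -> 18 -> 7
Result: insert 5 as left child of 7
Final tree (level order): [27, 18, 30, 7, 24, None, 39, 5, None, None, None, None, 45]


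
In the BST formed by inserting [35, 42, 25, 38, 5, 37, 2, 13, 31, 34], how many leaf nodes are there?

Tree built from: [35, 42, 25, 38, 5, 37, 2, 13, 31, 34]
Tree (level-order array): [35, 25, 42, 5, 31, 38, None, 2, 13, None, 34, 37]
Rule: A leaf has 0 children.
Per-node child counts:
  node 35: 2 child(ren)
  node 25: 2 child(ren)
  node 5: 2 child(ren)
  node 2: 0 child(ren)
  node 13: 0 child(ren)
  node 31: 1 child(ren)
  node 34: 0 child(ren)
  node 42: 1 child(ren)
  node 38: 1 child(ren)
  node 37: 0 child(ren)
Matching nodes: [2, 13, 34, 37]
Count of leaf nodes: 4


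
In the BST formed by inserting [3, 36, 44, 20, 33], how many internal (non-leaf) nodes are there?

Tree built from: [3, 36, 44, 20, 33]
Tree (level-order array): [3, None, 36, 20, 44, None, 33]
Rule: An internal node has at least one child.
Per-node child counts:
  node 3: 1 child(ren)
  node 36: 2 child(ren)
  node 20: 1 child(ren)
  node 33: 0 child(ren)
  node 44: 0 child(ren)
Matching nodes: [3, 36, 20]
Count of internal (non-leaf) nodes: 3


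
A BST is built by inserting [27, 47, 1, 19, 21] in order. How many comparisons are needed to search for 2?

Search path for 2: 27 -> 1 -> 19
Found: False
Comparisons: 3


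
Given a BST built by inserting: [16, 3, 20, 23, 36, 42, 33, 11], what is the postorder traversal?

Tree insertion order: [16, 3, 20, 23, 36, 42, 33, 11]
Tree (level-order array): [16, 3, 20, None, 11, None, 23, None, None, None, 36, 33, 42]
Postorder traversal: [11, 3, 33, 42, 36, 23, 20, 16]


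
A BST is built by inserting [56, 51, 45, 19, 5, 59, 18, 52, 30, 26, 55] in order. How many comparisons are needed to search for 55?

Search path for 55: 56 -> 51 -> 52 -> 55
Found: True
Comparisons: 4


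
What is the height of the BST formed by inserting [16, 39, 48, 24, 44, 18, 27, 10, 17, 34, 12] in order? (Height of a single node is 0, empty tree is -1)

Insertion order: [16, 39, 48, 24, 44, 18, 27, 10, 17, 34, 12]
Tree (level-order array): [16, 10, 39, None, 12, 24, 48, None, None, 18, 27, 44, None, 17, None, None, 34]
Compute height bottom-up (empty subtree = -1):
  height(12) = 1 + max(-1, -1) = 0
  height(10) = 1 + max(-1, 0) = 1
  height(17) = 1 + max(-1, -1) = 0
  height(18) = 1 + max(0, -1) = 1
  height(34) = 1 + max(-1, -1) = 0
  height(27) = 1 + max(-1, 0) = 1
  height(24) = 1 + max(1, 1) = 2
  height(44) = 1 + max(-1, -1) = 0
  height(48) = 1 + max(0, -1) = 1
  height(39) = 1 + max(2, 1) = 3
  height(16) = 1 + max(1, 3) = 4
Height = 4


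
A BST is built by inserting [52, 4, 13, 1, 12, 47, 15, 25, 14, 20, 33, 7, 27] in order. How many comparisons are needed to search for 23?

Search path for 23: 52 -> 4 -> 13 -> 47 -> 15 -> 25 -> 20
Found: False
Comparisons: 7


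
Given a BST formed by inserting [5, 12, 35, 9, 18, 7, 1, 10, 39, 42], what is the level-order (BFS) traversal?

Tree insertion order: [5, 12, 35, 9, 18, 7, 1, 10, 39, 42]
Tree (level-order array): [5, 1, 12, None, None, 9, 35, 7, 10, 18, 39, None, None, None, None, None, None, None, 42]
BFS from the root, enqueuing left then right child of each popped node:
  queue [5] -> pop 5, enqueue [1, 12], visited so far: [5]
  queue [1, 12] -> pop 1, enqueue [none], visited so far: [5, 1]
  queue [12] -> pop 12, enqueue [9, 35], visited so far: [5, 1, 12]
  queue [9, 35] -> pop 9, enqueue [7, 10], visited so far: [5, 1, 12, 9]
  queue [35, 7, 10] -> pop 35, enqueue [18, 39], visited so far: [5, 1, 12, 9, 35]
  queue [7, 10, 18, 39] -> pop 7, enqueue [none], visited so far: [5, 1, 12, 9, 35, 7]
  queue [10, 18, 39] -> pop 10, enqueue [none], visited so far: [5, 1, 12, 9, 35, 7, 10]
  queue [18, 39] -> pop 18, enqueue [none], visited so far: [5, 1, 12, 9, 35, 7, 10, 18]
  queue [39] -> pop 39, enqueue [42], visited so far: [5, 1, 12, 9, 35, 7, 10, 18, 39]
  queue [42] -> pop 42, enqueue [none], visited so far: [5, 1, 12, 9, 35, 7, 10, 18, 39, 42]
Result: [5, 1, 12, 9, 35, 7, 10, 18, 39, 42]


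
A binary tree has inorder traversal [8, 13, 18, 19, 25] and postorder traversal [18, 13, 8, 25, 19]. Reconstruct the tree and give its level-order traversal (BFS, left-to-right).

Inorder:   [8, 13, 18, 19, 25]
Postorder: [18, 13, 8, 25, 19]
Algorithm: postorder visits root last, so walk postorder right-to-left;
each value is the root of the current inorder slice — split it at that
value, recurse on the right subtree first, then the left.
Recursive splits:
  root=19; inorder splits into left=[8, 13, 18], right=[25]
  root=25; inorder splits into left=[], right=[]
  root=8; inorder splits into left=[], right=[13, 18]
  root=13; inorder splits into left=[], right=[18]
  root=18; inorder splits into left=[], right=[]
Reconstructed level-order: [19, 8, 25, 13, 18]


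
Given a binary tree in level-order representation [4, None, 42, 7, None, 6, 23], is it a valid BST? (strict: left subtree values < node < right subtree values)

Level-order array: [4, None, 42, 7, None, 6, 23]
Validate using subtree bounds (lo, hi): at each node, require lo < value < hi,
then recurse left with hi=value and right with lo=value.
Preorder trace (stopping at first violation):
  at node 4 with bounds (-inf, +inf): OK
  at node 42 with bounds (4, +inf): OK
  at node 7 with bounds (4, 42): OK
  at node 6 with bounds (4, 7): OK
  at node 23 with bounds (7, 42): OK
No violation found at any node.
Result: Valid BST


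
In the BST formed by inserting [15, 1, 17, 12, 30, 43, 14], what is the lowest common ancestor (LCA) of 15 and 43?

Tree insertion order: [15, 1, 17, 12, 30, 43, 14]
Tree (level-order array): [15, 1, 17, None, 12, None, 30, None, 14, None, 43]
In a BST, the LCA of p=15, q=43 is the first node v on the
root-to-leaf path with p <= v <= q (go left if both < v, right if both > v).
Walk from root:
  at 15: 15 <= 15 <= 43, this is the LCA
LCA = 15


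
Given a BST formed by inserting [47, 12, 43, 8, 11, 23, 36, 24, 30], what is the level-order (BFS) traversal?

Tree insertion order: [47, 12, 43, 8, 11, 23, 36, 24, 30]
Tree (level-order array): [47, 12, None, 8, 43, None, 11, 23, None, None, None, None, 36, 24, None, None, 30]
BFS from the root, enqueuing left then right child of each popped node:
  queue [47] -> pop 47, enqueue [12], visited so far: [47]
  queue [12] -> pop 12, enqueue [8, 43], visited so far: [47, 12]
  queue [8, 43] -> pop 8, enqueue [11], visited so far: [47, 12, 8]
  queue [43, 11] -> pop 43, enqueue [23], visited so far: [47, 12, 8, 43]
  queue [11, 23] -> pop 11, enqueue [none], visited so far: [47, 12, 8, 43, 11]
  queue [23] -> pop 23, enqueue [36], visited so far: [47, 12, 8, 43, 11, 23]
  queue [36] -> pop 36, enqueue [24], visited so far: [47, 12, 8, 43, 11, 23, 36]
  queue [24] -> pop 24, enqueue [30], visited so far: [47, 12, 8, 43, 11, 23, 36, 24]
  queue [30] -> pop 30, enqueue [none], visited so far: [47, 12, 8, 43, 11, 23, 36, 24, 30]
Result: [47, 12, 8, 43, 11, 23, 36, 24, 30]


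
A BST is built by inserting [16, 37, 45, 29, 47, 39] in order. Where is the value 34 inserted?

Starting tree (level order): [16, None, 37, 29, 45, None, None, 39, 47]
Insertion path: 16 -> 37 -> 29
Result: insert 34 as right child of 29
Final tree (level order): [16, None, 37, 29, 45, None, 34, 39, 47]


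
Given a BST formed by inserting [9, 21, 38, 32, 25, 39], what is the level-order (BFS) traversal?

Tree insertion order: [9, 21, 38, 32, 25, 39]
Tree (level-order array): [9, None, 21, None, 38, 32, 39, 25]
BFS from the root, enqueuing left then right child of each popped node:
  queue [9] -> pop 9, enqueue [21], visited so far: [9]
  queue [21] -> pop 21, enqueue [38], visited so far: [9, 21]
  queue [38] -> pop 38, enqueue [32, 39], visited so far: [9, 21, 38]
  queue [32, 39] -> pop 32, enqueue [25], visited so far: [9, 21, 38, 32]
  queue [39, 25] -> pop 39, enqueue [none], visited so far: [9, 21, 38, 32, 39]
  queue [25] -> pop 25, enqueue [none], visited so far: [9, 21, 38, 32, 39, 25]
Result: [9, 21, 38, 32, 39, 25]


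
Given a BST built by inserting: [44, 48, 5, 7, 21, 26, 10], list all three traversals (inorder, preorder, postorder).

Tree insertion order: [44, 48, 5, 7, 21, 26, 10]
Tree (level-order array): [44, 5, 48, None, 7, None, None, None, 21, 10, 26]
Inorder (L, root, R): [5, 7, 10, 21, 26, 44, 48]
Preorder (root, L, R): [44, 5, 7, 21, 10, 26, 48]
Postorder (L, R, root): [10, 26, 21, 7, 5, 48, 44]


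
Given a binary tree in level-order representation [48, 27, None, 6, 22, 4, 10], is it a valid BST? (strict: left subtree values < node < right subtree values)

Level-order array: [48, 27, None, 6, 22, 4, 10]
Validate using subtree bounds (lo, hi): at each node, require lo < value < hi,
then recurse left with hi=value and right with lo=value.
Preorder trace (stopping at first violation):
  at node 48 with bounds (-inf, +inf): OK
  at node 27 with bounds (-inf, 48): OK
  at node 6 with bounds (-inf, 27): OK
  at node 4 with bounds (-inf, 6): OK
  at node 10 with bounds (6, 27): OK
  at node 22 with bounds (27, 48): VIOLATION
Node 22 violates its bound: not (27 < 22 < 48).
Result: Not a valid BST


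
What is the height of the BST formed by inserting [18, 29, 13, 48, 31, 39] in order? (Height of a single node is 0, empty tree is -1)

Insertion order: [18, 29, 13, 48, 31, 39]
Tree (level-order array): [18, 13, 29, None, None, None, 48, 31, None, None, 39]
Compute height bottom-up (empty subtree = -1):
  height(13) = 1 + max(-1, -1) = 0
  height(39) = 1 + max(-1, -1) = 0
  height(31) = 1 + max(-1, 0) = 1
  height(48) = 1 + max(1, -1) = 2
  height(29) = 1 + max(-1, 2) = 3
  height(18) = 1 + max(0, 3) = 4
Height = 4


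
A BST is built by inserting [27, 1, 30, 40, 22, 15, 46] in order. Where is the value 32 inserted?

Starting tree (level order): [27, 1, 30, None, 22, None, 40, 15, None, None, 46]
Insertion path: 27 -> 30 -> 40
Result: insert 32 as left child of 40
Final tree (level order): [27, 1, 30, None, 22, None, 40, 15, None, 32, 46]


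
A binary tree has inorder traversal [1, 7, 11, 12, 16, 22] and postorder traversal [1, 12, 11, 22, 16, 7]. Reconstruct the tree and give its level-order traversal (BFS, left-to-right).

Inorder:   [1, 7, 11, 12, 16, 22]
Postorder: [1, 12, 11, 22, 16, 7]
Algorithm: postorder visits root last, so walk postorder right-to-left;
each value is the root of the current inorder slice — split it at that
value, recurse on the right subtree first, then the left.
Recursive splits:
  root=7; inorder splits into left=[1], right=[11, 12, 16, 22]
  root=16; inorder splits into left=[11, 12], right=[22]
  root=22; inorder splits into left=[], right=[]
  root=11; inorder splits into left=[], right=[12]
  root=12; inorder splits into left=[], right=[]
  root=1; inorder splits into left=[], right=[]
Reconstructed level-order: [7, 1, 16, 11, 22, 12]


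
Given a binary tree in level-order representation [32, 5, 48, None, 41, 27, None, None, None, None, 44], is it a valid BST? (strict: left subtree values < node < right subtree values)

Level-order array: [32, 5, 48, None, 41, 27, None, None, None, None, 44]
Validate using subtree bounds (lo, hi): at each node, require lo < value < hi,
then recurse left with hi=value and right with lo=value.
Preorder trace (stopping at first violation):
  at node 32 with bounds (-inf, +inf): OK
  at node 5 with bounds (-inf, 32): OK
  at node 41 with bounds (5, 32): VIOLATION
Node 41 violates its bound: not (5 < 41 < 32).
Result: Not a valid BST


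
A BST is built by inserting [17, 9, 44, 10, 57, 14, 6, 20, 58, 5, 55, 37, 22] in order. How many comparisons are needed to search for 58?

Search path for 58: 17 -> 44 -> 57 -> 58
Found: True
Comparisons: 4


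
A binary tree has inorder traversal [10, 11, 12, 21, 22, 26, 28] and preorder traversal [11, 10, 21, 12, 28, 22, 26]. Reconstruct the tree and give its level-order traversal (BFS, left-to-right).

Inorder:  [10, 11, 12, 21, 22, 26, 28]
Preorder: [11, 10, 21, 12, 28, 22, 26]
Algorithm: preorder visits root first, so consume preorder in order;
for each root, split the current inorder slice at that value into
left-subtree inorder and right-subtree inorder, then recurse.
Recursive splits:
  root=11; inorder splits into left=[10], right=[12, 21, 22, 26, 28]
  root=10; inorder splits into left=[], right=[]
  root=21; inorder splits into left=[12], right=[22, 26, 28]
  root=12; inorder splits into left=[], right=[]
  root=28; inorder splits into left=[22, 26], right=[]
  root=22; inorder splits into left=[], right=[26]
  root=26; inorder splits into left=[], right=[]
Reconstructed level-order: [11, 10, 21, 12, 28, 22, 26]


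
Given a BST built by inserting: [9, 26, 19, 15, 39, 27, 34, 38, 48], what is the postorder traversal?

Tree insertion order: [9, 26, 19, 15, 39, 27, 34, 38, 48]
Tree (level-order array): [9, None, 26, 19, 39, 15, None, 27, 48, None, None, None, 34, None, None, None, 38]
Postorder traversal: [15, 19, 38, 34, 27, 48, 39, 26, 9]


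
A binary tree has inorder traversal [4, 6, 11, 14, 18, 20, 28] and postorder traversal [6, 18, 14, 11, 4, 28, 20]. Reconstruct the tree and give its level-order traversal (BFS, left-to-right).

Inorder:   [4, 6, 11, 14, 18, 20, 28]
Postorder: [6, 18, 14, 11, 4, 28, 20]
Algorithm: postorder visits root last, so walk postorder right-to-left;
each value is the root of the current inorder slice — split it at that
value, recurse on the right subtree first, then the left.
Recursive splits:
  root=20; inorder splits into left=[4, 6, 11, 14, 18], right=[28]
  root=28; inorder splits into left=[], right=[]
  root=4; inorder splits into left=[], right=[6, 11, 14, 18]
  root=11; inorder splits into left=[6], right=[14, 18]
  root=14; inorder splits into left=[], right=[18]
  root=18; inorder splits into left=[], right=[]
  root=6; inorder splits into left=[], right=[]
Reconstructed level-order: [20, 4, 28, 11, 6, 14, 18]


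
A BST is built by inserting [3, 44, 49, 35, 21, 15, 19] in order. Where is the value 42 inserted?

Starting tree (level order): [3, None, 44, 35, 49, 21, None, None, None, 15, None, None, 19]
Insertion path: 3 -> 44 -> 35
Result: insert 42 as right child of 35
Final tree (level order): [3, None, 44, 35, 49, 21, 42, None, None, 15, None, None, None, None, 19]


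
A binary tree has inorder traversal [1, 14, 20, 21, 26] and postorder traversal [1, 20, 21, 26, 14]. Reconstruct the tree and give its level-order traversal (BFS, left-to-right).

Inorder:   [1, 14, 20, 21, 26]
Postorder: [1, 20, 21, 26, 14]
Algorithm: postorder visits root last, so walk postorder right-to-left;
each value is the root of the current inorder slice — split it at that
value, recurse on the right subtree first, then the left.
Recursive splits:
  root=14; inorder splits into left=[1], right=[20, 21, 26]
  root=26; inorder splits into left=[20, 21], right=[]
  root=21; inorder splits into left=[20], right=[]
  root=20; inorder splits into left=[], right=[]
  root=1; inorder splits into left=[], right=[]
Reconstructed level-order: [14, 1, 26, 21, 20]


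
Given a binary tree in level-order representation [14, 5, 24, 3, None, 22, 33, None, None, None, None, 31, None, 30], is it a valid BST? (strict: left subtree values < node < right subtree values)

Level-order array: [14, 5, 24, 3, None, 22, 33, None, None, None, None, 31, None, 30]
Validate using subtree bounds (lo, hi): at each node, require lo < value < hi,
then recurse left with hi=value and right with lo=value.
Preorder trace (stopping at first violation):
  at node 14 with bounds (-inf, +inf): OK
  at node 5 with bounds (-inf, 14): OK
  at node 3 with bounds (-inf, 5): OK
  at node 24 with bounds (14, +inf): OK
  at node 22 with bounds (14, 24): OK
  at node 33 with bounds (24, +inf): OK
  at node 31 with bounds (24, 33): OK
  at node 30 with bounds (24, 31): OK
No violation found at any node.
Result: Valid BST


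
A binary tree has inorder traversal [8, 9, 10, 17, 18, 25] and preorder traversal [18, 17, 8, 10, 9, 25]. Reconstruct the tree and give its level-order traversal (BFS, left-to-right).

Inorder:  [8, 9, 10, 17, 18, 25]
Preorder: [18, 17, 8, 10, 9, 25]
Algorithm: preorder visits root first, so consume preorder in order;
for each root, split the current inorder slice at that value into
left-subtree inorder and right-subtree inorder, then recurse.
Recursive splits:
  root=18; inorder splits into left=[8, 9, 10, 17], right=[25]
  root=17; inorder splits into left=[8, 9, 10], right=[]
  root=8; inorder splits into left=[], right=[9, 10]
  root=10; inorder splits into left=[9], right=[]
  root=9; inorder splits into left=[], right=[]
  root=25; inorder splits into left=[], right=[]
Reconstructed level-order: [18, 17, 25, 8, 10, 9]


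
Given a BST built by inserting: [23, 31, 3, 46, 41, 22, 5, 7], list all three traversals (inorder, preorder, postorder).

Tree insertion order: [23, 31, 3, 46, 41, 22, 5, 7]
Tree (level-order array): [23, 3, 31, None, 22, None, 46, 5, None, 41, None, None, 7]
Inorder (L, root, R): [3, 5, 7, 22, 23, 31, 41, 46]
Preorder (root, L, R): [23, 3, 22, 5, 7, 31, 46, 41]
Postorder (L, R, root): [7, 5, 22, 3, 41, 46, 31, 23]


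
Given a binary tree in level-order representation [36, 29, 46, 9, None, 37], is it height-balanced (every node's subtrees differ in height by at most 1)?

Tree (level-order array): [36, 29, 46, 9, None, 37]
Definition: a tree is height-balanced if, at every node, |h(left) - h(right)| <= 1 (empty subtree has height -1).
Bottom-up per-node check:
  node 9: h_left=-1, h_right=-1, diff=0 [OK], height=0
  node 29: h_left=0, h_right=-1, diff=1 [OK], height=1
  node 37: h_left=-1, h_right=-1, diff=0 [OK], height=0
  node 46: h_left=0, h_right=-1, diff=1 [OK], height=1
  node 36: h_left=1, h_right=1, diff=0 [OK], height=2
All nodes satisfy the balance condition.
Result: Balanced


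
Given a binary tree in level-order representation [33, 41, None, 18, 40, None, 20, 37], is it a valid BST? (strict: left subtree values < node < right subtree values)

Level-order array: [33, 41, None, 18, 40, None, 20, 37]
Validate using subtree bounds (lo, hi): at each node, require lo < value < hi,
then recurse left with hi=value and right with lo=value.
Preorder trace (stopping at first violation):
  at node 33 with bounds (-inf, +inf): OK
  at node 41 with bounds (-inf, 33): VIOLATION
Node 41 violates its bound: not (-inf < 41 < 33).
Result: Not a valid BST


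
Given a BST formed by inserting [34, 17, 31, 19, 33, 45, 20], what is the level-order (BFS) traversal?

Tree insertion order: [34, 17, 31, 19, 33, 45, 20]
Tree (level-order array): [34, 17, 45, None, 31, None, None, 19, 33, None, 20]
BFS from the root, enqueuing left then right child of each popped node:
  queue [34] -> pop 34, enqueue [17, 45], visited so far: [34]
  queue [17, 45] -> pop 17, enqueue [31], visited so far: [34, 17]
  queue [45, 31] -> pop 45, enqueue [none], visited so far: [34, 17, 45]
  queue [31] -> pop 31, enqueue [19, 33], visited so far: [34, 17, 45, 31]
  queue [19, 33] -> pop 19, enqueue [20], visited so far: [34, 17, 45, 31, 19]
  queue [33, 20] -> pop 33, enqueue [none], visited so far: [34, 17, 45, 31, 19, 33]
  queue [20] -> pop 20, enqueue [none], visited so far: [34, 17, 45, 31, 19, 33, 20]
Result: [34, 17, 45, 31, 19, 33, 20]


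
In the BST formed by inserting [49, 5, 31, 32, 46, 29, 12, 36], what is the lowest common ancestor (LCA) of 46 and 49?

Tree insertion order: [49, 5, 31, 32, 46, 29, 12, 36]
Tree (level-order array): [49, 5, None, None, 31, 29, 32, 12, None, None, 46, None, None, 36]
In a BST, the LCA of p=46, q=49 is the first node v on the
root-to-leaf path with p <= v <= q (go left if both < v, right if both > v).
Walk from root:
  at 49: 46 <= 49 <= 49, this is the LCA
LCA = 49


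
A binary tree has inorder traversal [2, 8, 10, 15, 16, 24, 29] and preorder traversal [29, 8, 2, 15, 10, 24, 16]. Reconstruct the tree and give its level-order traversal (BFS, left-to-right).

Inorder:  [2, 8, 10, 15, 16, 24, 29]
Preorder: [29, 8, 2, 15, 10, 24, 16]
Algorithm: preorder visits root first, so consume preorder in order;
for each root, split the current inorder slice at that value into
left-subtree inorder and right-subtree inorder, then recurse.
Recursive splits:
  root=29; inorder splits into left=[2, 8, 10, 15, 16, 24], right=[]
  root=8; inorder splits into left=[2], right=[10, 15, 16, 24]
  root=2; inorder splits into left=[], right=[]
  root=15; inorder splits into left=[10], right=[16, 24]
  root=10; inorder splits into left=[], right=[]
  root=24; inorder splits into left=[16], right=[]
  root=16; inorder splits into left=[], right=[]
Reconstructed level-order: [29, 8, 2, 15, 10, 24, 16]


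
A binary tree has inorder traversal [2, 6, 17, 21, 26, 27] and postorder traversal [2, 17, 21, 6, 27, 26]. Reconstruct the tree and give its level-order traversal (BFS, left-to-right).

Inorder:   [2, 6, 17, 21, 26, 27]
Postorder: [2, 17, 21, 6, 27, 26]
Algorithm: postorder visits root last, so walk postorder right-to-left;
each value is the root of the current inorder slice — split it at that
value, recurse on the right subtree first, then the left.
Recursive splits:
  root=26; inorder splits into left=[2, 6, 17, 21], right=[27]
  root=27; inorder splits into left=[], right=[]
  root=6; inorder splits into left=[2], right=[17, 21]
  root=21; inorder splits into left=[17], right=[]
  root=17; inorder splits into left=[], right=[]
  root=2; inorder splits into left=[], right=[]
Reconstructed level-order: [26, 6, 27, 2, 21, 17]


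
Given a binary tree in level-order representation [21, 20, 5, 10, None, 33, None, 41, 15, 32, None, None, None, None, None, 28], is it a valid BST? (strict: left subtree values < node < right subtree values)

Level-order array: [21, 20, 5, 10, None, 33, None, 41, 15, 32, None, None, None, None, None, 28]
Validate using subtree bounds (lo, hi): at each node, require lo < value < hi,
then recurse left with hi=value and right with lo=value.
Preorder trace (stopping at first violation):
  at node 21 with bounds (-inf, +inf): OK
  at node 20 with bounds (-inf, 21): OK
  at node 10 with bounds (-inf, 20): OK
  at node 41 with bounds (-inf, 10): VIOLATION
Node 41 violates its bound: not (-inf < 41 < 10).
Result: Not a valid BST


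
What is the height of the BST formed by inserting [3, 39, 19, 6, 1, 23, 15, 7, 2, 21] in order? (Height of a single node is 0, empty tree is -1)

Insertion order: [3, 39, 19, 6, 1, 23, 15, 7, 2, 21]
Tree (level-order array): [3, 1, 39, None, 2, 19, None, None, None, 6, 23, None, 15, 21, None, 7]
Compute height bottom-up (empty subtree = -1):
  height(2) = 1 + max(-1, -1) = 0
  height(1) = 1 + max(-1, 0) = 1
  height(7) = 1 + max(-1, -1) = 0
  height(15) = 1 + max(0, -1) = 1
  height(6) = 1 + max(-1, 1) = 2
  height(21) = 1 + max(-1, -1) = 0
  height(23) = 1 + max(0, -1) = 1
  height(19) = 1 + max(2, 1) = 3
  height(39) = 1 + max(3, -1) = 4
  height(3) = 1 + max(1, 4) = 5
Height = 5


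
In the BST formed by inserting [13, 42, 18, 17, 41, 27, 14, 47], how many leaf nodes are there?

Tree built from: [13, 42, 18, 17, 41, 27, 14, 47]
Tree (level-order array): [13, None, 42, 18, 47, 17, 41, None, None, 14, None, 27]
Rule: A leaf has 0 children.
Per-node child counts:
  node 13: 1 child(ren)
  node 42: 2 child(ren)
  node 18: 2 child(ren)
  node 17: 1 child(ren)
  node 14: 0 child(ren)
  node 41: 1 child(ren)
  node 27: 0 child(ren)
  node 47: 0 child(ren)
Matching nodes: [14, 27, 47]
Count of leaf nodes: 3


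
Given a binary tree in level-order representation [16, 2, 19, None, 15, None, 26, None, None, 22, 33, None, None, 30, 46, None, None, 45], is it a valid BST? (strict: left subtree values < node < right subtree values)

Level-order array: [16, 2, 19, None, 15, None, 26, None, None, 22, 33, None, None, 30, 46, None, None, 45]
Validate using subtree bounds (lo, hi): at each node, require lo < value < hi,
then recurse left with hi=value and right with lo=value.
Preorder trace (stopping at first violation):
  at node 16 with bounds (-inf, +inf): OK
  at node 2 with bounds (-inf, 16): OK
  at node 15 with bounds (2, 16): OK
  at node 19 with bounds (16, +inf): OK
  at node 26 with bounds (19, +inf): OK
  at node 22 with bounds (19, 26): OK
  at node 33 with bounds (26, +inf): OK
  at node 30 with bounds (26, 33): OK
  at node 46 with bounds (33, +inf): OK
  at node 45 with bounds (33, 46): OK
No violation found at any node.
Result: Valid BST


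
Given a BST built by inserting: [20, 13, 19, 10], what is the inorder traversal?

Tree insertion order: [20, 13, 19, 10]
Tree (level-order array): [20, 13, None, 10, 19]
Inorder traversal: [10, 13, 19, 20]


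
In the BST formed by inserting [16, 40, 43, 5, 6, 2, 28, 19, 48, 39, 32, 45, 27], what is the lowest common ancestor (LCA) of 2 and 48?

Tree insertion order: [16, 40, 43, 5, 6, 2, 28, 19, 48, 39, 32, 45, 27]
Tree (level-order array): [16, 5, 40, 2, 6, 28, 43, None, None, None, None, 19, 39, None, 48, None, 27, 32, None, 45]
In a BST, the LCA of p=2, q=48 is the first node v on the
root-to-leaf path with p <= v <= q (go left if both < v, right if both > v).
Walk from root:
  at 16: 2 <= 16 <= 48, this is the LCA
LCA = 16


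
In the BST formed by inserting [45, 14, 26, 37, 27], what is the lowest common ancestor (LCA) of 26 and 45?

Tree insertion order: [45, 14, 26, 37, 27]
Tree (level-order array): [45, 14, None, None, 26, None, 37, 27]
In a BST, the LCA of p=26, q=45 is the first node v on the
root-to-leaf path with p <= v <= q (go left if both < v, right if both > v).
Walk from root:
  at 45: 26 <= 45 <= 45, this is the LCA
LCA = 45


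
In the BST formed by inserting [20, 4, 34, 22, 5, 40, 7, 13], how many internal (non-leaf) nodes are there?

Tree built from: [20, 4, 34, 22, 5, 40, 7, 13]
Tree (level-order array): [20, 4, 34, None, 5, 22, 40, None, 7, None, None, None, None, None, 13]
Rule: An internal node has at least one child.
Per-node child counts:
  node 20: 2 child(ren)
  node 4: 1 child(ren)
  node 5: 1 child(ren)
  node 7: 1 child(ren)
  node 13: 0 child(ren)
  node 34: 2 child(ren)
  node 22: 0 child(ren)
  node 40: 0 child(ren)
Matching nodes: [20, 4, 5, 7, 34]
Count of internal (non-leaf) nodes: 5


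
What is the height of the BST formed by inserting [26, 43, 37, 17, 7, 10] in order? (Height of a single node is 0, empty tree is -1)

Insertion order: [26, 43, 37, 17, 7, 10]
Tree (level-order array): [26, 17, 43, 7, None, 37, None, None, 10]
Compute height bottom-up (empty subtree = -1):
  height(10) = 1 + max(-1, -1) = 0
  height(7) = 1 + max(-1, 0) = 1
  height(17) = 1 + max(1, -1) = 2
  height(37) = 1 + max(-1, -1) = 0
  height(43) = 1 + max(0, -1) = 1
  height(26) = 1 + max(2, 1) = 3
Height = 3


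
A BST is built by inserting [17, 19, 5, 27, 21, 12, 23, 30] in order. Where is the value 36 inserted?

Starting tree (level order): [17, 5, 19, None, 12, None, 27, None, None, 21, 30, None, 23]
Insertion path: 17 -> 19 -> 27 -> 30
Result: insert 36 as right child of 30
Final tree (level order): [17, 5, 19, None, 12, None, 27, None, None, 21, 30, None, 23, None, 36]


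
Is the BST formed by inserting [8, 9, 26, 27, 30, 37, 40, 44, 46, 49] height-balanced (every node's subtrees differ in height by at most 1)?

Tree (level-order array): [8, None, 9, None, 26, None, 27, None, 30, None, 37, None, 40, None, 44, None, 46, None, 49]
Definition: a tree is height-balanced if, at every node, |h(left) - h(right)| <= 1 (empty subtree has height -1).
Bottom-up per-node check:
  node 49: h_left=-1, h_right=-1, diff=0 [OK], height=0
  node 46: h_left=-1, h_right=0, diff=1 [OK], height=1
  node 44: h_left=-1, h_right=1, diff=2 [FAIL (|-1-1|=2 > 1)], height=2
  node 40: h_left=-1, h_right=2, diff=3 [FAIL (|-1-2|=3 > 1)], height=3
  node 37: h_left=-1, h_right=3, diff=4 [FAIL (|-1-3|=4 > 1)], height=4
  node 30: h_left=-1, h_right=4, diff=5 [FAIL (|-1-4|=5 > 1)], height=5
  node 27: h_left=-1, h_right=5, diff=6 [FAIL (|-1-5|=6 > 1)], height=6
  node 26: h_left=-1, h_right=6, diff=7 [FAIL (|-1-6|=7 > 1)], height=7
  node 9: h_left=-1, h_right=7, diff=8 [FAIL (|-1-7|=8 > 1)], height=8
  node 8: h_left=-1, h_right=8, diff=9 [FAIL (|-1-8|=9 > 1)], height=9
Node 44 violates the condition: |-1 - 1| = 2 > 1.
Result: Not balanced


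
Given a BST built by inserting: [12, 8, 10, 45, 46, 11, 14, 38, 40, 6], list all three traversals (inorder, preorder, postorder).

Tree insertion order: [12, 8, 10, 45, 46, 11, 14, 38, 40, 6]
Tree (level-order array): [12, 8, 45, 6, 10, 14, 46, None, None, None, 11, None, 38, None, None, None, None, None, 40]
Inorder (L, root, R): [6, 8, 10, 11, 12, 14, 38, 40, 45, 46]
Preorder (root, L, R): [12, 8, 6, 10, 11, 45, 14, 38, 40, 46]
Postorder (L, R, root): [6, 11, 10, 8, 40, 38, 14, 46, 45, 12]


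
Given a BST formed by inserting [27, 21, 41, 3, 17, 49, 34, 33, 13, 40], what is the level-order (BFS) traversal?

Tree insertion order: [27, 21, 41, 3, 17, 49, 34, 33, 13, 40]
Tree (level-order array): [27, 21, 41, 3, None, 34, 49, None, 17, 33, 40, None, None, 13]
BFS from the root, enqueuing left then right child of each popped node:
  queue [27] -> pop 27, enqueue [21, 41], visited so far: [27]
  queue [21, 41] -> pop 21, enqueue [3], visited so far: [27, 21]
  queue [41, 3] -> pop 41, enqueue [34, 49], visited so far: [27, 21, 41]
  queue [3, 34, 49] -> pop 3, enqueue [17], visited so far: [27, 21, 41, 3]
  queue [34, 49, 17] -> pop 34, enqueue [33, 40], visited so far: [27, 21, 41, 3, 34]
  queue [49, 17, 33, 40] -> pop 49, enqueue [none], visited so far: [27, 21, 41, 3, 34, 49]
  queue [17, 33, 40] -> pop 17, enqueue [13], visited so far: [27, 21, 41, 3, 34, 49, 17]
  queue [33, 40, 13] -> pop 33, enqueue [none], visited so far: [27, 21, 41, 3, 34, 49, 17, 33]
  queue [40, 13] -> pop 40, enqueue [none], visited so far: [27, 21, 41, 3, 34, 49, 17, 33, 40]
  queue [13] -> pop 13, enqueue [none], visited so far: [27, 21, 41, 3, 34, 49, 17, 33, 40, 13]
Result: [27, 21, 41, 3, 34, 49, 17, 33, 40, 13]


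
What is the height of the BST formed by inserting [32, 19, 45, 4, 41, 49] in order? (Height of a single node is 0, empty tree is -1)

Insertion order: [32, 19, 45, 4, 41, 49]
Tree (level-order array): [32, 19, 45, 4, None, 41, 49]
Compute height bottom-up (empty subtree = -1):
  height(4) = 1 + max(-1, -1) = 0
  height(19) = 1 + max(0, -1) = 1
  height(41) = 1 + max(-1, -1) = 0
  height(49) = 1 + max(-1, -1) = 0
  height(45) = 1 + max(0, 0) = 1
  height(32) = 1 + max(1, 1) = 2
Height = 2


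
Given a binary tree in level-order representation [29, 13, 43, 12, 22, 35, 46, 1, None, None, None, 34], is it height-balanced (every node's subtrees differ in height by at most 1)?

Tree (level-order array): [29, 13, 43, 12, 22, 35, 46, 1, None, None, None, 34]
Definition: a tree is height-balanced if, at every node, |h(left) - h(right)| <= 1 (empty subtree has height -1).
Bottom-up per-node check:
  node 1: h_left=-1, h_right=-1, diff=0 [OK], height=0
  node 12: h_left=0, h_right=-1, diff=1 [OK], height=1
  node 22: h_left=-1, h_right=-1, diff=0 [OK], height=0
  node 13: h_left=1, h_right=0, diff=1 [OK], height=2
  node 34: h_left=-1, h_right=-1, diff=0 [OK], height=0
  node 35: h_left=0, h_right=-1, diff=1 [OK], height=1
  node 46: h_left=-1, h_right=-1, diff=0 [OK], height=0
  node 43: h_left=1, h_right=0, diff=1 [OK], height=2
  node 29: h_left=2, h_right=2, diff=0 [OK], height=3
All nodes satisfy the balance condition.
Result: Balanced


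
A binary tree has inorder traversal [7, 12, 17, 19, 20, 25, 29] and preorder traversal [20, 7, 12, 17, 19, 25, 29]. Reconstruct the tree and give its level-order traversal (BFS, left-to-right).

Inorder:  [7, 12, 17, 19, 20, 25, 29]
Preorder: [20, 7, 12, 17, 19, 25, 29]
Algorithm: preorder visits root first, so consume preorder in order;
for each root, split the current inorder slice at that value into
left-subtree inorder and right-subtree inorder, then recurse.
Recursive splits:
  root=20; inorder splits into left=[7, 12, 17, 19], right=[25, 29]
  root=7; inorder splits into left=[], right=[12, 17, 19]
  root=12; inorder splits into left=[], right=[17, 19]
  root=17; inorder splits into left=[], right=[19]
  root=19; inorder splits into left=[], right=[]
  root=25; inorder splits into left=[], right=[29]
  root=29; inorder splits into left=[], right=[]
Reconstructed level-order: [20, 7, 25, 12, 29, 17, 19]


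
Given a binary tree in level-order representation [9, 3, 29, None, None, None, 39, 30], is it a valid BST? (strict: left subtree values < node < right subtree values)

Level-order array: [9, 3, 29, None, None, None, 39, 30]
Validate using subtree bounds (lo, hi): at each node, require lo < value < hi,
then recurse left with hi=value and right with lo=value.
Preorder trace (stopping at first violation):
  at node 9 with bounds (-inf, +inf): OK
  at node 3 with bounds (-inf, 9): OK
  at node 29 with bounds (9, +inf): OK
  at node 39 with bounds (29, +inf): OK
  at node 30 with bounds (29, 39): OK
No violation found at any node.
Result: Valid BST


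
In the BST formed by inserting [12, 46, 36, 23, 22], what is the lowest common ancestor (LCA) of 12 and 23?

Tree insertion order: [12, 46, 36, 23, 22]
Tree (level-order array): [12, None, 46, 36, None, 23, None, 22]
In a BST, the LCA of p=12, q=23 is the first node v on the
root-to-leaf path with p <= v <= q (go left if both < v, right if both > v).
Walk from root:
  at 12: 12 <= 12 <= 23, this is the LCA
LCA = 12


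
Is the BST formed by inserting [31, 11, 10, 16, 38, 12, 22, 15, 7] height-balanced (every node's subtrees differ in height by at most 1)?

Tree (level-order array): [31, 11, 38, 10, 16, None, None, 7, None, 12, 22, None, None, None, 15]
Definition: a tree is height-balanced if, at every node, |h(left) - h(right)| <= 1 (empty subtree has height -1).
Bottom-up per-node check:
  node 7: h_left=-1, h_right=-1, diff=0 [OK], height=0
  node 10: h_left=0, h_right=-1, diff=1 [OK], height=1
  node 15: h_left=-1, h_right=-1, diff=0 [OK], height=0
  node 12: h_left=-1, h_right=0, diff=1 [OK], height=1
  node 22: h_left=-1, h_right=-1, diff=0 [OK], height=0
  node 16: h_left=1, h_right=0, diff=1 [OK], height=2
  node 11: h_left=1, h_right=2, diff=1 [OK], height=3
  node 38: h_left=-1, h_right=-1, diff=0 [OK], height=0
  node 31: h_left=3, h_right=0, diff=3 [FAIL (|3-0|=3 > 1)], height=4
Node 31 violates the condition: |3 - 0| = 3 > 1.
Result: Not balanced


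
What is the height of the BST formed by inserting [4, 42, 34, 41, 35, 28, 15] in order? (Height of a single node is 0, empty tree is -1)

Insertion order: [4, 42, 34, 41, 35, 28, 15]
Tree (level-order array): [4, None, 42, 34, None, 28, 41, 15, None, 35]
Compute height bottom-up (empty subtree = -1):
  height(15) = 1 + max(-1, -1) = 0
  height(28) = 1 + max(0, -1) = 1
  height(35) = 1 + max(-1, -1) = 0
  height(41) = 1 + max(0, -1) = 1
  height(34) = 1 + max(1, 1) = 2
  height(42) = 1 + max(2, -1) = 3
  height(4) = 1 + max(-1, 3) = 4
Height = 4


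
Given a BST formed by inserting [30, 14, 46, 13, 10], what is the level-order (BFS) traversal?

Tree insertion order: [30, 14, 46, 13, 10]
Tree (level-order array): [30, 14, 46, 13, None, None, None, 10]
BFS from the root, enqueuing left then right child of each popped node:
  queue [30] -> pop 30, enqueue [14, 46], visited so far: [30]
  queue [14, 46] -> pop 14, enqueue [13], visited so far: [30, 14]
  queue [46, 13] -> pop 46, enqueue [none], visited so far: [30, 14, 46]
  queue [13] -> pop 13, enqueue [10], visited so far: [30, 14, 46, 13]
  queue [10] -> pop 10, enqueue [none], visited so far: [30, 14, 46, 13, 10]
Result: [30, 14, 46, 13, 10]


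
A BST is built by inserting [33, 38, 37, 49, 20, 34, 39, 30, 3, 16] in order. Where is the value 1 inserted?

Starting tree (level order): [33, 20, 38, 3, 30, 37, 49, None, 16, None, None, 34, None, 39]
Insertion path: 33 -> 20 -> 3
Result: insert 1 as left child of 3
Final tree (level order): [33, 20, 38, 3, 30, 37, 49, 1, 16, None, None, 34, None, 39]


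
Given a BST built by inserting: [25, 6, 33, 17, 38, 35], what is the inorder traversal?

Tree insertion order: [25, 6, 33, 17, 38, 35]
Tree (level-order array): [25, 6, 33, None, 17, None, 38, None, None, 35]
Inorder traversal: [6, 17, 25, 33, 35, 38]


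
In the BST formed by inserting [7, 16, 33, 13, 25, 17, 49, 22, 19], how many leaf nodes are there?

Tree built from: [7, 16, 33, 13, 25, 17, 49, 22, 19]
Tree (level-order array): [7, None, 16, 13, 33, None, None, 25, 49, 17, None, None, None, None, 22, 19]
Rule: A leaf has 0 children.
Per-node child counts:
  node 7: 1 child(ren)
  node 16: 2 child(ren)
  node 13: 0 child(ren)
  node 33: 2 child(ren)
  node 25: 1 child(ren)
  node 17: 1 child(ren)
  node 22: 1 child(ren)
  node 19: 0 child(ren)
  node 49: 0 child(ren)
Matching nodes: [13, 19, 49]
Count of leaf nodes: 3
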